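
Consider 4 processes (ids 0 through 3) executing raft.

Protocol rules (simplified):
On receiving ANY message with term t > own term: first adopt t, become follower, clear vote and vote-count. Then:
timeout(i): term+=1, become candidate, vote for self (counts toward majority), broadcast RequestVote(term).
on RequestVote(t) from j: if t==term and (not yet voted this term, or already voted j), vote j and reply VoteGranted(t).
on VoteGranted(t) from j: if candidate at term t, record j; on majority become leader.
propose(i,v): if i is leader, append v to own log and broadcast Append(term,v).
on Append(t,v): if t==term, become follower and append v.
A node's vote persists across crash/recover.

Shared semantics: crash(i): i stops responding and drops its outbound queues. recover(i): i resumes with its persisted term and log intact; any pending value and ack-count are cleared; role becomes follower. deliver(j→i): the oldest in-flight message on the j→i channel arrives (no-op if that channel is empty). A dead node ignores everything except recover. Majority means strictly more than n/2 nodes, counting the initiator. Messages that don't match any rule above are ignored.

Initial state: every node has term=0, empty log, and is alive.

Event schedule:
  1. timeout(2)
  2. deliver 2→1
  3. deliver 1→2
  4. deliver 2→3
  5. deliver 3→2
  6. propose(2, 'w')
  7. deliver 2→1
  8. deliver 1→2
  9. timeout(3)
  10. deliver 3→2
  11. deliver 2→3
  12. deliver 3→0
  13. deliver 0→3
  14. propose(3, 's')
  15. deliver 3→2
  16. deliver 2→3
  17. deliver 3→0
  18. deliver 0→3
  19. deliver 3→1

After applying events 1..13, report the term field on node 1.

e1 timeout(2): 2[cand,t=1,-]
e2 deliver 2→1: 1[foll,t=1,-]
e3 deliver 1→2: ·
e4 deliver 2→3: 3[foll,t=1,-]
e5 deliver 3→2: 2[lead,t=1,-]
e6 propose(2,'w'): 2[lead,t=1,w]
e7 deliver 2→1: 1[foll,t=1,w]
e8 deliver 1→2: ·
e9 timeout(3): 3[cand,t=2,-]
e10 deliver 3→2: 2[foll,t=2,w]
e11 deliver 2→3: ·
e12 deliver 3→0: 0[foll,t=2,-]
e13 deliver 0→3: ·

1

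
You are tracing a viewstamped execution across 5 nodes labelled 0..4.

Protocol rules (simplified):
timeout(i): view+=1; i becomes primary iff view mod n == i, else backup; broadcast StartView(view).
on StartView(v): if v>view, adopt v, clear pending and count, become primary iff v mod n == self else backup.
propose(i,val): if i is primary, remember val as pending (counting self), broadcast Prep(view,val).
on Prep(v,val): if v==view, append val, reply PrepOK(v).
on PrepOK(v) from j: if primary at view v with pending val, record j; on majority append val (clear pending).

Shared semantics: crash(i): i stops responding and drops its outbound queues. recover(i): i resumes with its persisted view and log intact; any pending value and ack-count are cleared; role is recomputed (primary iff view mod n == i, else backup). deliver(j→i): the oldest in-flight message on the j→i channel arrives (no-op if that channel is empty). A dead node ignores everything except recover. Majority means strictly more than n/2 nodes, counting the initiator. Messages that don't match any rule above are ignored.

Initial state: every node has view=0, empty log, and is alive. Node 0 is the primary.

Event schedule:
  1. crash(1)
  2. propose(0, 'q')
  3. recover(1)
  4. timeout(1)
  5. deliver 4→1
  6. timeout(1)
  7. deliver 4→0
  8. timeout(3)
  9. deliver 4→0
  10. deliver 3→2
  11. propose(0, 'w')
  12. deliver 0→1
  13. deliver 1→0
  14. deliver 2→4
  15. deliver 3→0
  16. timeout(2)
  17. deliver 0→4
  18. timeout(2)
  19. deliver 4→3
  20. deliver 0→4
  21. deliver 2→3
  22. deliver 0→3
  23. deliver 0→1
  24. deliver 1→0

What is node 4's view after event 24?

1. crash(1):  <1:✗back v0 ->
2. propose(0,'q'):  nop
3. recover(1):  <1:back v0 ->
4. timeout(1):  <1:prim v1 ->
5. deliver 4→1:  nop
6. timeout(1):  <1:back v2 ->
7. deliver 4→0:  nop
8. timeout(3):  <3:back v1 ->
9. deliver 4→0:  nop
10. deliver 3→2:  <2:back v1 ->
11. propose(0,'w'):  nop
12. deliver 0→1:  nop
13. deliver 1→0:  <0:back v1 ->
14. deliver 2→4:  nop
15. deliver 3→0:  nop
16. timeout(2):  <2:prim v2 ->
17. deliver 0→4:  <4:back v0 q>
18. timeout(2):  <2:back v3 ->
19. deliver 4→3:  nop
20. deliver 0→4:  <4:back v0 q,w>
21. deliver 2→3:  <3:back v2 ->
22. deliver 0→3:  nop
23. deliver 0→1:  nop
24. deliver 1→0:  <0:back v2 ->

0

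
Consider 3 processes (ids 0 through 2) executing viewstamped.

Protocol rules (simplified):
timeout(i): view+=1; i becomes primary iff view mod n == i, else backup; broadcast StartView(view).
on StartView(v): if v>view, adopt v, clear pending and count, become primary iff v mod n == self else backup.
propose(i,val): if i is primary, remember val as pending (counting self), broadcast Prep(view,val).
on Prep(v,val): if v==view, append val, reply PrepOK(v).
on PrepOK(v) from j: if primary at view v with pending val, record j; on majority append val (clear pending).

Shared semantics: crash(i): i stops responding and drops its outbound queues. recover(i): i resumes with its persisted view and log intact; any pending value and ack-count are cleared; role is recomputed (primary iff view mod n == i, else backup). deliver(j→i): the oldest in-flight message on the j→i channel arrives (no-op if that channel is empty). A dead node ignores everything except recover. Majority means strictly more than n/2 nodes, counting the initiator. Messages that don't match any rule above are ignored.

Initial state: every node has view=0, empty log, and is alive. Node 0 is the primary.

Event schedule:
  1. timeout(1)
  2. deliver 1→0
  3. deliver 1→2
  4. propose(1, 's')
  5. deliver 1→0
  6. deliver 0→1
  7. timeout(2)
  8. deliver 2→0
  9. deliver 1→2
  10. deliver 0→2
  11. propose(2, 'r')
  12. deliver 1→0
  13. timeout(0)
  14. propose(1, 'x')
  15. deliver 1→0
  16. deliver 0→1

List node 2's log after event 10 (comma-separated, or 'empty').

1. timeout(1):  <1:prim v1 ->
2. deliver 1→0:  <0:back v1 ->
3. deliver 1→2:  <2:back v1 ->
4. propose(1,'s'):  nop
5. deliver 1→0:  <0:back v1 s>
6. deliver 0→1:  <1:prim v1 s>
7. timeout(2):  <2:prim v2 ->
8. deliver 2→0:  <0:back v2 s>
9. deliver 1→2:  nop
10. deliver 0→2:  nop

empty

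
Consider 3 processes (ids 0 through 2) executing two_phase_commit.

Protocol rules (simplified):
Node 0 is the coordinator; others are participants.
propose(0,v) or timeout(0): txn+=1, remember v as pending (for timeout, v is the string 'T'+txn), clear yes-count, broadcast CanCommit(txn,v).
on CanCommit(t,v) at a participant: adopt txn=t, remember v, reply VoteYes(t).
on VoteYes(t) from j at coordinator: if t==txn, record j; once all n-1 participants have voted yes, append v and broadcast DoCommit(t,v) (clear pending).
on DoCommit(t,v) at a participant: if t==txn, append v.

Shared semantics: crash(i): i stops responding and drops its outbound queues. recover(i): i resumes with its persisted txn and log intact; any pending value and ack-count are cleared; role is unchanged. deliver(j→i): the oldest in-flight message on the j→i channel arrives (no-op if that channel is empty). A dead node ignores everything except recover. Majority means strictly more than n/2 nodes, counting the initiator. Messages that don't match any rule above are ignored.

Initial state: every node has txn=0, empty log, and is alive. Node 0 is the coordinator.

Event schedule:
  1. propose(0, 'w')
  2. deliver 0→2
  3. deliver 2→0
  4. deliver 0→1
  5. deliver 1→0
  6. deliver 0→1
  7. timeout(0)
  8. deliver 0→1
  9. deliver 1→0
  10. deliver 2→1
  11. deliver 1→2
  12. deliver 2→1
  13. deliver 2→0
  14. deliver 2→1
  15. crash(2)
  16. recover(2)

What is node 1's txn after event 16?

after 1 — propose(0,'w'): n0:coor/t1/[-]
after 2 — deliver 0→2: n2:part/t1/[-]
after 3 — deliver 2→0: ·
after 4 — deliver 0→1: n1:part/t1/[-]
after 5 — deliver 1→0: n0:coor/t1/[w]
after 6 — deliver 0→1: n1:part/t1/[w]
after 7 — timeout(0): n0:coor/t2/[w]
after 8 — deliver 0→1: n1:part/t2/[w]
after 9 — deliver 1→0: ·
after 10 — deliver 2→1: ·
after 11 — deliver 1→2: ·
after 12 — deliver 2→1: ·
after 13 — deliver 2→0: ·
after 14 — deliver 2→1: ·
after 15 — crash(2): n2:✗part/t1/[-]
after 16 — recover(2): n2:part/t1/[-]

2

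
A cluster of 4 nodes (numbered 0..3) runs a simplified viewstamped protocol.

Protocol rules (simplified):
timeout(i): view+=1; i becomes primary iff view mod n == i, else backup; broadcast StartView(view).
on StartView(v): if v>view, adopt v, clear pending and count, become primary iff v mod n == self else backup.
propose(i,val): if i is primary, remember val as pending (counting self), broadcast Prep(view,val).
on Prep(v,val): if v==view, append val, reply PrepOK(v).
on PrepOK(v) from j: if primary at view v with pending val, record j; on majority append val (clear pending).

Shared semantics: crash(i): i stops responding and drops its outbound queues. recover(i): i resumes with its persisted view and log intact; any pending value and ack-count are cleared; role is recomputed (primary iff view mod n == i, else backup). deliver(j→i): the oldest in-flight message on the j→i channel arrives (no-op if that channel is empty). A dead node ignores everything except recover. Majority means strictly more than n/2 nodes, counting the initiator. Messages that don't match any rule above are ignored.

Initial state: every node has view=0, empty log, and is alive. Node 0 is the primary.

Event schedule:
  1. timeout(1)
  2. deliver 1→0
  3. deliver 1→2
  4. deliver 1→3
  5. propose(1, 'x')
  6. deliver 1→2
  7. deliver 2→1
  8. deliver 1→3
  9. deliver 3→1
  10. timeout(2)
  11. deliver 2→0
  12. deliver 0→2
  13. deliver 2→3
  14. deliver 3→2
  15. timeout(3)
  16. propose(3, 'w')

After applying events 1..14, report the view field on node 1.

1

after 1 — timeout(1): n1:prim/v1/[-]
after 2 — deliver 1→0: n0:back/v1/[-]
after 3 — deliver 1→2: n2:back/v1/[-]
after 4 — deliver 1→3: n3:back/v1/[-]
after 5 — propose(1,'x'): ·
after 6 — deliver 1→2: n2:back/v1/[x]
after 7 — deliver 2→1: ·
after 8 — deliver 1→3: n3:back/v1/[x]
after 9 — deliver 3→1: n1:prim/v1/[x]
after 10 — timeout(2): n2:prim/v2/[x]
after 11 — deliver 2→0: n0:back/v2/[-]
after 12 — deliver 0→2: ·
after 13 — deliver 2→3: n3:back/v2/[x]
after 14 — deliver 3→2: ·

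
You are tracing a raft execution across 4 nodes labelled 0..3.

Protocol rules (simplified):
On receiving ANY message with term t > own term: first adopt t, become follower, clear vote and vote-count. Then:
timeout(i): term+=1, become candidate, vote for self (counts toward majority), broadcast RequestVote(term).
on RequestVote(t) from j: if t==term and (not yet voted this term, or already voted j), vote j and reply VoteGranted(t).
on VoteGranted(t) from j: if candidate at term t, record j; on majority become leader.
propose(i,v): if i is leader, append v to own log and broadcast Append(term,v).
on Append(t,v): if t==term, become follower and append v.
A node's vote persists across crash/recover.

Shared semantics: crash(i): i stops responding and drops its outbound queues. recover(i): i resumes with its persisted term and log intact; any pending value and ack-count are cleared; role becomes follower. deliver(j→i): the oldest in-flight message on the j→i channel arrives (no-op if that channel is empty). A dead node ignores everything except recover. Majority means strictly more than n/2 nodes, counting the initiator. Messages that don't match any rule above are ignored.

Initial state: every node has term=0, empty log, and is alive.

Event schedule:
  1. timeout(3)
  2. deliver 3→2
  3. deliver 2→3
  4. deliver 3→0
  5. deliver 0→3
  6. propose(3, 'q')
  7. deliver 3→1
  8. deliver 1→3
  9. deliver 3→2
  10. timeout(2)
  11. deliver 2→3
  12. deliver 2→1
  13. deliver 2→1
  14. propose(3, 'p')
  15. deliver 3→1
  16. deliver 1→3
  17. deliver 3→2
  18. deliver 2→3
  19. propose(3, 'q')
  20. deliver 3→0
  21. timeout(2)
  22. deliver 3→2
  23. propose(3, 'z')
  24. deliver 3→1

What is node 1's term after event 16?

2

after 1 — timeout(3): n3:cand/t1/[-]
after 2 — deliver 3→2: n2:foll/t1/[-]
after 3 — deliver 2→3: ·
after 4 — deliver 3→0: n0:foll/t1/[-]
after 5 — deliver 0→3: n3:lead/t1/[-]
after 6 — propose(3,'q'): n3:lead/t1/[q]
after 7 — deliver 3→1: n1:foll/t1/[-]
after 8 — deliver 1→3: ·
after 9 — deliver 3→2: n2:foll/t1/[q]
after 10 — timeout(2): n2:cand/t2/[q]
after 11 — deliver 2→3: n3:foll/t2/[q]
after 12 — deliver 2→1: n1:foll/t2/[-]
after 13 — deliver 2→1: ·
after 14 — propose(3,'p'): ·
after 15 — deliver 3→1: ·
after 16 — deliver 1→3: ·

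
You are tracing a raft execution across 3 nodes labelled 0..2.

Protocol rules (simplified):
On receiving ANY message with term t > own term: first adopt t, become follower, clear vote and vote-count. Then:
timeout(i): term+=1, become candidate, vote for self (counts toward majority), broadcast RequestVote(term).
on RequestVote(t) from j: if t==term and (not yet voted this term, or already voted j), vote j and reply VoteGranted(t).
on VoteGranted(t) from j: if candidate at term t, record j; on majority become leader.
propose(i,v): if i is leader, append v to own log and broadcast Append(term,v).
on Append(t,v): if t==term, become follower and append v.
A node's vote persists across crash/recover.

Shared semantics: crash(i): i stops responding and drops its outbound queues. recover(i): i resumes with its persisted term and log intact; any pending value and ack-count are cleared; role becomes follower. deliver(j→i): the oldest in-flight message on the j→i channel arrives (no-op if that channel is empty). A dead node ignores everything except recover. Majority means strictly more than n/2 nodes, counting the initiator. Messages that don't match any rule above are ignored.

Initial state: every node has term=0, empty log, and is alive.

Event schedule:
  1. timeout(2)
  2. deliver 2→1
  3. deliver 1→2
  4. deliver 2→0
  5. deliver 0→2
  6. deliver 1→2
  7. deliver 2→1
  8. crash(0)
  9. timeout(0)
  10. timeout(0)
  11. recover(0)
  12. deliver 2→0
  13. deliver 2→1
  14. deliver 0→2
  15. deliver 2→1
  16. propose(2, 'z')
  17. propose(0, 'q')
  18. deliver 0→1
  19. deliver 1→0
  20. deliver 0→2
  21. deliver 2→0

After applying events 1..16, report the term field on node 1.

1

after 1 — timeout(2): n2:cand/t1/[-]
after 2 — deliver 2→1: n1:foll/t1/[-]
after 3 — deliver 1→2: n2:lead/t1/[-]
after 4 — deliver 2→0: n0:foll/t1/[-]
after 5 — deliver 0→2: ·
after 6 — deliver 1→2: ·
after 7 — deliver 2→1: ·
after 8 — crash(0): n0:✗foll/t1/[-]
after 9 — timeout(0): ·
after 10 — timeout(0): ·
after 11 — recover(0): n0:foll/t1/[-]
after 12 — deliver 2→0: ·
after 13 — deliver 2→1: ·
after 14 — deliver 0→2: ·
after 15 — deliver 2→1: ·
after 16 — propose(2,'z'): n2:lead/t1/[z]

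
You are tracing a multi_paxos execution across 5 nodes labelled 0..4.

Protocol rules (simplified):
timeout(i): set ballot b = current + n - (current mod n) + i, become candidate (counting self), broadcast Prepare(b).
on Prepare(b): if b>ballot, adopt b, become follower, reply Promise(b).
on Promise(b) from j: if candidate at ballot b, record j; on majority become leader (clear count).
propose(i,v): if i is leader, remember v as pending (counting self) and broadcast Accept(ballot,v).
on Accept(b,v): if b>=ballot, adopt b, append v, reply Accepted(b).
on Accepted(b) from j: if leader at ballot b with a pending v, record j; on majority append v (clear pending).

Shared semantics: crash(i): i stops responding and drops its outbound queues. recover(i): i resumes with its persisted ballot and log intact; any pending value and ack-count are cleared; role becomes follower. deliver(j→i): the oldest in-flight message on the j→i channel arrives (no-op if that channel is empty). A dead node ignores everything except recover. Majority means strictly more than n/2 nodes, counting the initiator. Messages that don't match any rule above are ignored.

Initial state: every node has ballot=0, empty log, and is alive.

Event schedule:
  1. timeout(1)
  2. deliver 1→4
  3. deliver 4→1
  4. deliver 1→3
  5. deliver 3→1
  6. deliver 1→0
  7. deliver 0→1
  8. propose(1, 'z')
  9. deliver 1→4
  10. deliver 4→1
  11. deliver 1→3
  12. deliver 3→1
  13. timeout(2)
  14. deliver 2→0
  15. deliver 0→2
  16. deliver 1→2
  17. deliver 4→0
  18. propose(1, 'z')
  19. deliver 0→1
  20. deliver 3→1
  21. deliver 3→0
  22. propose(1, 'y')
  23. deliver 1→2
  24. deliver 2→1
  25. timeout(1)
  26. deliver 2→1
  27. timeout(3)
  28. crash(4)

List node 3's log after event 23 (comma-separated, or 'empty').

after 1 — timeout(1): n1:cand/b6/[-]
after 2 — deliver 1→4: n4:foll/b6/[-]
after 3 — deliver 4→1: ·
after 4 — deliver 1→3: n3:foll/b6/[-]
after 5 — deliver 3→1: n1:lead/b6/[-]
after 6 — deliver 1→0: n0:foll/b6/[-]
after 7 — deliver 0→1: ·
after 8 — propose(1,'z'): ·
after 9 — deliver 1→4: n4:foll/b6/[z]
after 10 — deliver 4→1: ·
after 11 — deliver 1→3: n3:foll/b6/[z]
after 12 — deliver 3→1: n1:lead/b6/[z]
after 13 — timeout(2): n2:cand/b7/[-]
after 14 — deliver 2→0: n0:foll/b7/[-]
after 15 — deliver 0→2: ·
after 16 — deliver 1→2: ·
after 17 — deliver 4→0: ·
after 18 — propose(1,'z'): ·
after 19 — deliver 0→1: ·
after 20 — deliver 3→1: ·
after 21 — deliver 3→0: ·
after 22 — propose(1,'y'): ·
after 23 — deliver 1→2: ·

z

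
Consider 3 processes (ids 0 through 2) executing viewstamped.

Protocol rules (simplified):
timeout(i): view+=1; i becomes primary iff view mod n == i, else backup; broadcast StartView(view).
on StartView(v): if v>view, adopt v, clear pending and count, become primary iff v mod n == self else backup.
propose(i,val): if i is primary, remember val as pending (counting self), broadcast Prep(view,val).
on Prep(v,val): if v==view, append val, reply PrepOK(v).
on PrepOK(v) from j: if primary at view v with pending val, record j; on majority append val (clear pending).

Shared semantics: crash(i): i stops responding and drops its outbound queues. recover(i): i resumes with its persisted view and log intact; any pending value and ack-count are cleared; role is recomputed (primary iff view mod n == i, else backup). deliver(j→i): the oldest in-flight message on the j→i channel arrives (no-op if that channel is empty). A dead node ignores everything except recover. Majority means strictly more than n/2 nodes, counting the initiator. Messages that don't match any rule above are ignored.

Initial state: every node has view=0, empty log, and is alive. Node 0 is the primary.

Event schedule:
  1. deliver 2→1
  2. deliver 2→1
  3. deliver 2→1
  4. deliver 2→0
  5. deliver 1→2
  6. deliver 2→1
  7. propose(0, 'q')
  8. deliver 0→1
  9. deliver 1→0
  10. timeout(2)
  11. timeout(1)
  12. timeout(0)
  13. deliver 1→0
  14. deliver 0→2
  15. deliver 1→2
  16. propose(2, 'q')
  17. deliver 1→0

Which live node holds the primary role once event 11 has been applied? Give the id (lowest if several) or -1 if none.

0

[1] deliver 2→1 → ∅
[2] deliver 2→1 → ∅
[3] deliver 2→1 → ∅
[4] deliver 2→0 → ∅
[5] deliver 1→2 → ∅
[6] deliver 2→1 → ∅
[7] propose(0,'q') → ∅
[8] deliver 0→1 → N1(back v0 [q])
[9] deliver 1→0 → N0(prim v0 [q])
[10] timeout(2) → N2(back v1 [-])
[11] timeout(1) → N1(prim v1 [q])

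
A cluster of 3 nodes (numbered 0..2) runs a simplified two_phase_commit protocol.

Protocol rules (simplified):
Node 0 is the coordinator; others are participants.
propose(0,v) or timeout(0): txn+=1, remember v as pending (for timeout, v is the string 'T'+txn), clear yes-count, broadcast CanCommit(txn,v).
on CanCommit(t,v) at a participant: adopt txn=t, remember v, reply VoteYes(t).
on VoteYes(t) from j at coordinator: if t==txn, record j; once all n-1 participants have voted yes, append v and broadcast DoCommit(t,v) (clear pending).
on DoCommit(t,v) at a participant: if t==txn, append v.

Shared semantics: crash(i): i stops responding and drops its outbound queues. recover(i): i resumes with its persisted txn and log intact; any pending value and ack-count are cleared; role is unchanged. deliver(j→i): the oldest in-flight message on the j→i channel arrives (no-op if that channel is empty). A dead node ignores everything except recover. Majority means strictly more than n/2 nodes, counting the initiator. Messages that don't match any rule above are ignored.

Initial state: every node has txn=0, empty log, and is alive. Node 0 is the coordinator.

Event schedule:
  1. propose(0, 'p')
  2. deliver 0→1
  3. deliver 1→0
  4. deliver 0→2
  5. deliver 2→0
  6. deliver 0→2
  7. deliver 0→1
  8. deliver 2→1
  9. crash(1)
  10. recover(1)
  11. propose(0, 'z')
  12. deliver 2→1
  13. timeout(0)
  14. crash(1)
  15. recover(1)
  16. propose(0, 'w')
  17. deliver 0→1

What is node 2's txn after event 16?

1

step 1 propose(0,'p'): 0={coor,t=1,log=-}
step 2 deliver 0→1: 1={part,t=1,log=-}
step 3 deliver 1→0: —
step 4 deliver 0→2: 2={part,t=1,log=-}
step 5 deliver 2→0: 0={coor,t=1,log=p}
step 6 deliver 0→2: 2={part,t=1,log=p}
step 7 deliver 0→1: 1={part,t=1,log=p}
step 8 deliver 2→1: —
step 9 crash(1): 1={✗part,t=1,log=p}
step 10 recover(1): 1={part,t=1,log=p}
step 11 propose(0,'z'): 0={coor,t=2,log=p}
step 12 deliver 2→1: —
step 13 timeout(0): 0={coor,t=3,log=p}
step 14 crash(1): 1={✗part,t=1,log=p}
step 15 recover(1): 1={part,t=1,log=p}
step 16 propose(0,'w'): 0={coor,t=4,log=p}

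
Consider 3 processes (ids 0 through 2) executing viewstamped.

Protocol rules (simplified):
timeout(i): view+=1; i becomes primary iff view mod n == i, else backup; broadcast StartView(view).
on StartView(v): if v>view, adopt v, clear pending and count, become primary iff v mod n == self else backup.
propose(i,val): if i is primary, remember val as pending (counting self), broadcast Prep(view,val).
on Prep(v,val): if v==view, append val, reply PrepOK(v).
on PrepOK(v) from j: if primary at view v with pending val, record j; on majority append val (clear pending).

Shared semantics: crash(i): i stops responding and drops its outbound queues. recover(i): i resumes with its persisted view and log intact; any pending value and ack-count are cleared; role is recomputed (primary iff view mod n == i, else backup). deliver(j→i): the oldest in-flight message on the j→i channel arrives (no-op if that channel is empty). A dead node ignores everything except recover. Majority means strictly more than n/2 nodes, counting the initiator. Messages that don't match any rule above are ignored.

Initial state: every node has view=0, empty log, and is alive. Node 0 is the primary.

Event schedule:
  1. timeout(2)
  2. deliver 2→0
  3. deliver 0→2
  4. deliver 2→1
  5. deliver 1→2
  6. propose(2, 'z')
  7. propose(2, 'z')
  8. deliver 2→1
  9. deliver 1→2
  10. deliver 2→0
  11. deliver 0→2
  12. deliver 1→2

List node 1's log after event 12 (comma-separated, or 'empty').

empty

e1 timeout(2): 2[back,v=1,-]
e2 deliver 2→0: 0[back,v=1,-]
e3 deliver 0→2: ·
e4 deliver 2→1: 1[prim,v=1,-]
e5 deliver 1→2: ·
e6 propose(2,'z'): ·
e7 propose(2,'z'): ·
e8 deliver 2→1: ·
e9 deliver 1→2: ·
e10 deliver 2→0: ·
e11 deliver 0→2: ·
e12 deliver 1→2: ·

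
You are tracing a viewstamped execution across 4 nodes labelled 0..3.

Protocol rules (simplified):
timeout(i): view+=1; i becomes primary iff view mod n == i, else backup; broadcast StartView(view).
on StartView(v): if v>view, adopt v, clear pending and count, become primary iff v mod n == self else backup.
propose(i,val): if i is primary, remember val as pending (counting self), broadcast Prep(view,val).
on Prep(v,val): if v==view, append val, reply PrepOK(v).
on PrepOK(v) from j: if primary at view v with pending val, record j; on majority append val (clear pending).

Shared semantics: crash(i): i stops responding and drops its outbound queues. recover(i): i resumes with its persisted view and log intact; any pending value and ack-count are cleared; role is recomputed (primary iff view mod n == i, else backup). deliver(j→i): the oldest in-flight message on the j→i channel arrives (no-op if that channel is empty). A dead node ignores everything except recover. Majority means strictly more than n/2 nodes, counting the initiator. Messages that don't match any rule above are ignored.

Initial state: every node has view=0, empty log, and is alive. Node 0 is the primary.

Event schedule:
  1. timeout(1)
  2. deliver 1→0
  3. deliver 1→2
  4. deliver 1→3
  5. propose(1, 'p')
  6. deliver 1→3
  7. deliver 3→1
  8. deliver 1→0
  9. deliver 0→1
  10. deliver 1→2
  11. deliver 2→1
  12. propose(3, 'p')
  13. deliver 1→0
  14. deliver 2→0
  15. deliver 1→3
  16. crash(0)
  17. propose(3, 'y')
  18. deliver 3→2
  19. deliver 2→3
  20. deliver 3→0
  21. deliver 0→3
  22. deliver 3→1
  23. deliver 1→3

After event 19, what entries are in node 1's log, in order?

step 1 timeout(1): 1={prim,v=1,log=-}
step 2 deliver 1→0: 0={back,v=1,log=-}
step 3 deliver 1→2: 2={back,v=1,log=-}
step 4 deliver 1→3: 3={back,v=1,log=-}
step 5 propose(1,'p'): —
step 6 deliver 1→3: 3={back,v=1,log=p}
step 7 deliver 3→1: —
step 8 deliver 1→0: 0={back,v=1,log=p}
step 9 deliver 0→1: 1={prim,v=1,log=p}
step 10 deliver 1→2: 2={back,v=1,log=p}
step 11 deliver 2→1: —
step 12 propose(3,'p'): —
step 13 deliver 1→0: —
step 14 deliver 2→0: —
step 15 deliver 1→3: —
step 16 crash(0): 0={✗back,v=1,log=p}
step 17 propose(3,'y'): —
step 18 deliver 3→2: —
step 19 deliver 2→3: —

p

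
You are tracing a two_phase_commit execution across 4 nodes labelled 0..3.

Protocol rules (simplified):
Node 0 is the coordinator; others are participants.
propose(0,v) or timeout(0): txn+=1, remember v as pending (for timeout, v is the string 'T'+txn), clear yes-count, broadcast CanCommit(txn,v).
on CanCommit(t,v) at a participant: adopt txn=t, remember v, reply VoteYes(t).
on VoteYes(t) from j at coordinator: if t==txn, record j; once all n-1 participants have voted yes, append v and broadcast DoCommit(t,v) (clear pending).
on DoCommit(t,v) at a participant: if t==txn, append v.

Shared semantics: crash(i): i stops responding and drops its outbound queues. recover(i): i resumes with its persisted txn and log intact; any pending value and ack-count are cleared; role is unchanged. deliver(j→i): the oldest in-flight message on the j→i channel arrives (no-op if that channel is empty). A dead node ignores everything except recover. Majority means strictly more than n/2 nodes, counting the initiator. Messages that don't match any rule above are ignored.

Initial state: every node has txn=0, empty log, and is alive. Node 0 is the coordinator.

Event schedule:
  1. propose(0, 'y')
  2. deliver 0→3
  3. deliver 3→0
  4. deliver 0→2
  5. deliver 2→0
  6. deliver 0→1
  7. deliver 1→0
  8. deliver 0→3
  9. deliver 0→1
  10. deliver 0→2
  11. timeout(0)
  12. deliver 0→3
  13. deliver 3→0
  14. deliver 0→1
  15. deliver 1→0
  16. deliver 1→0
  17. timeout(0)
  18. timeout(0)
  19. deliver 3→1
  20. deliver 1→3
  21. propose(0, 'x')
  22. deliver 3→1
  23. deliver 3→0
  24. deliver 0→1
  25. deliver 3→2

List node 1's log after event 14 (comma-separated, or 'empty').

step 1 propose(0,'y'): 0={coor,t=1,log=-}
step 2 deliver 0→3: 3={part,t=1,log=-}
step 3 deliver 3→0: —
step 4 deliver 0→2: 2={part,t=1,log=-}
step 5 deliver 2→0: —
step 6 deliver 0→1: 1={part,t=1,log=-}
step 7 deliver 1→0: 0={coor,t=1,log=y}
step 8 deliver 0→3: 3={part,t=1,log=y}
step 9 deliver 0→1: 1={part,t=1,log=y}
step 10 deliver 0→2: 2={part,t=1,log=y}
step 11 timeout(0): 0={coor,t=2,log=y}
step 12 deliver 0→3: 3={part,t=2,log=y}
step 13 deliver 3→0: —
step 14 deliver 0→1: 1={part,t=2,log=y}

y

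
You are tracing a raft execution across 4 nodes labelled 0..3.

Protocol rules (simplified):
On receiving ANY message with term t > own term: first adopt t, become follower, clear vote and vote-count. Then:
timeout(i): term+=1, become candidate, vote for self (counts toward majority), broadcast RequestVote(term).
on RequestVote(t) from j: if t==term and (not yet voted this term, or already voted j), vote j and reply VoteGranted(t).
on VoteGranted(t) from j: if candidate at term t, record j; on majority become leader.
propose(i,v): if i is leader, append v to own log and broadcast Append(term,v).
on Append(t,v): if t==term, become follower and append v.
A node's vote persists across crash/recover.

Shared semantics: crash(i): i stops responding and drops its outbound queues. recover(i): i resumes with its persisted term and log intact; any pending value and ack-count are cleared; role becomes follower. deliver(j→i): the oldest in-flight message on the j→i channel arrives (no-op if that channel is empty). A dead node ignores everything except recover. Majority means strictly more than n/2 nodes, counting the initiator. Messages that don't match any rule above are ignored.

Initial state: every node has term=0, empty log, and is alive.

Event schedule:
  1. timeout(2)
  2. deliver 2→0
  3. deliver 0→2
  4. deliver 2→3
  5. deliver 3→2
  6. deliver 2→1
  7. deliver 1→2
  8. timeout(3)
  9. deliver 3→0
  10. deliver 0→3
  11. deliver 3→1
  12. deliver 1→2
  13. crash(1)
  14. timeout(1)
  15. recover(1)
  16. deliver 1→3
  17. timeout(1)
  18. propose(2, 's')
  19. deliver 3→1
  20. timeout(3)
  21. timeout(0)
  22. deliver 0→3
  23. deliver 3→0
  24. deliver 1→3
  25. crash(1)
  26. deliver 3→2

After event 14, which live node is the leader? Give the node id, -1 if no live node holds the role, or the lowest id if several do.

2

[1] timeout(2) → N2(cand t1 [-])
[2] deliver 2→0 → N0(foll t1 [-])
[3] deliver 0→2 → ∅
[4] deliver 2→3 → N3(foll t1 [-])
[5] deliver 3→2 → N2(lead t1 [-])
[6] deliver 2→1 → N1(foll t1 [-])
[7] deliver 1→2 → ∅
[8] timeout(3) → N3(cand t2 [-])
[9] deliver 3→0 → N0(foll t2 [-])
[10] deliver 0→3 → ∅
[11] deliver 3→1 → N1(foll t2 [-])
[12] deliver 1→2 → ∅
[13] crash(1) → N1(✗foll t2 [-])
[14] timeout(1) → ∅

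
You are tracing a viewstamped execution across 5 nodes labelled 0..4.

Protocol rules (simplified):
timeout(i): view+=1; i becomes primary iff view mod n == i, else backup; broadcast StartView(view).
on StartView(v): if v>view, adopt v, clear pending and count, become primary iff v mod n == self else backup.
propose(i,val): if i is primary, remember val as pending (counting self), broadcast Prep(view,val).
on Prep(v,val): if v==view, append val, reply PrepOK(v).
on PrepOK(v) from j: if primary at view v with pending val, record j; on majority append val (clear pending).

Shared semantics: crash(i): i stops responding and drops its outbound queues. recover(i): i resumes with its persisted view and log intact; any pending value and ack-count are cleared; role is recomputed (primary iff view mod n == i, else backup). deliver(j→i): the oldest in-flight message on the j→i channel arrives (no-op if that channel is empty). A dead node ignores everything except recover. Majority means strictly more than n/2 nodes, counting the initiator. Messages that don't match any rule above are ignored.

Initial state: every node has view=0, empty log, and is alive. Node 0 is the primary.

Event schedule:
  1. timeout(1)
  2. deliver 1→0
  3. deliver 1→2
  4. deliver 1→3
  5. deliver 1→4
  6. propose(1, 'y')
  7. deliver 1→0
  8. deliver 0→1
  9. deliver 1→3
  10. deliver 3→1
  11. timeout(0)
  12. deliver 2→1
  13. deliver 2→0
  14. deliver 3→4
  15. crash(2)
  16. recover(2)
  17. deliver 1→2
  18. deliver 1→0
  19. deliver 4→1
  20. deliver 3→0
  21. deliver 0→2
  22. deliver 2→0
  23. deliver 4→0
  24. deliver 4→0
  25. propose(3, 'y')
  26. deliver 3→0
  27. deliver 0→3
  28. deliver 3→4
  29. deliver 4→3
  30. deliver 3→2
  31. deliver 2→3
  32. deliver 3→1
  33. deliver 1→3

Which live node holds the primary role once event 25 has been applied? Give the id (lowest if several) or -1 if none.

1

1. timeout(1):  <1:prim v1 ->
2. deliver 1→0:  <0:back v1 ->
3. deliver 1→2:  <2:back v1 ->
4. deliver 1→3:  <3:back v1 ->
5. deliver 1→4:  <4:back v1 ->
6. propose(1,'y'):  nop
7. deliver 1→0:  <0:back v1 y>
8. deliver 0→1:  nop
9. deliver 1→3:  <3:back v1 y>
10. deliver 3→1:  <1:prim v1 y>
11. timeout(0):  <0:back v2 y>
12. deliver 2→1:  nop
13. deliver 2→0:  nop
14. deliver 3→4:  nop
15. crash(2):  <2:✗back v1 ->
16. recover(2):  <2:back v1 ->
17. deliver 1→2:  <2:back v1 y>
18. deliver 1→0:  nop
19. deliver 4→1:  nop
20. deliver 3→0:  nop
21. deliver 0→2:  <2:prim v2 y>
22. deliver 2→0:  nop
23. deliver 4→0:  nop
24. deliver 4→0:  nop
25. propose(3,'y'):  nop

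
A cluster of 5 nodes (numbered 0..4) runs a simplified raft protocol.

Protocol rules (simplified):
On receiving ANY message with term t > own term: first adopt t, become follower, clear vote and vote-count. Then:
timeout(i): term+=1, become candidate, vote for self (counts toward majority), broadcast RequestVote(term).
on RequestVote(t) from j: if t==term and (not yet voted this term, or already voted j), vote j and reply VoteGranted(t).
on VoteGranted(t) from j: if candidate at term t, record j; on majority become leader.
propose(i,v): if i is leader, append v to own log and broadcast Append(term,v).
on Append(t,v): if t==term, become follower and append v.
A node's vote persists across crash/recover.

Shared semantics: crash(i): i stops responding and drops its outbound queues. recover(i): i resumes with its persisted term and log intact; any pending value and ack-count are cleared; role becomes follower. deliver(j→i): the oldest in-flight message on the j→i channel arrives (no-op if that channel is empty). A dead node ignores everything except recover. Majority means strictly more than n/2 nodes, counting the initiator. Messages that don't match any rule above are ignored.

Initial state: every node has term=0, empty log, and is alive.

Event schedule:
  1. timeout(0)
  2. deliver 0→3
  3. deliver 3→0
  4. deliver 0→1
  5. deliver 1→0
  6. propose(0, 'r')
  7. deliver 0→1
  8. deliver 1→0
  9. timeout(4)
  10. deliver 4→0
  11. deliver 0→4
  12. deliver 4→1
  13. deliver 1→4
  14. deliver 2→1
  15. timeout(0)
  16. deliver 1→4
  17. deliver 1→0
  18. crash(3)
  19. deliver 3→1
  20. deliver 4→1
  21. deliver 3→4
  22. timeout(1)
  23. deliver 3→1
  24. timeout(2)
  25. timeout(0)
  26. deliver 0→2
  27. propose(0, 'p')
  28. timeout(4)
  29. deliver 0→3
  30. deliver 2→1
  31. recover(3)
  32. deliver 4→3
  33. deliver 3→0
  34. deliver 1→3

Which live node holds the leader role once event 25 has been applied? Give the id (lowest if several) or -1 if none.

-1

[1] timeout(0) → N0(cand t1 [-])
[2] deliver 0→3 → N3(foll t1 [-])
[3] deliver 3→0 → ∅
[4] deliver 0→1 → N1(foll t1 [-])
[5] deliver 1→0 → N0(lead t1 [-])
[6] propose(0,'r') → N0(lead t1 [r])
[7] deliver 0→1 → N1(foll t1 [r])
[8] deliver 1→0 → ∅
[9] timeout(4) → N4(cand t1 [-])
[10] deliver 4→0 → ∅
[11] deliver 0→4 → ∅
[12] deliver 4→1 → ∅
[13] deliver 1→4 → ∅
[14] deliver 2→1 → ∅
[15] timeout(0) → N0(cand t2 [r])
[16] deliver 1→4 → ∅
[17] deliver 1→0 → ∅
[18] crash(3) → N3(✗foll t1 [-])
[19] deliver 3→1 → ∅
[20] deliver 4→1 → ∅
[21] deliver 3→4 → ∅
[22] timeout(1) → N1(cand t2 [r])
[23] deliver 3→1 → ∅
[24] timeout(2) → N2(cand t1 [-])
[25] timeout(0) → N0(cand t3 [r])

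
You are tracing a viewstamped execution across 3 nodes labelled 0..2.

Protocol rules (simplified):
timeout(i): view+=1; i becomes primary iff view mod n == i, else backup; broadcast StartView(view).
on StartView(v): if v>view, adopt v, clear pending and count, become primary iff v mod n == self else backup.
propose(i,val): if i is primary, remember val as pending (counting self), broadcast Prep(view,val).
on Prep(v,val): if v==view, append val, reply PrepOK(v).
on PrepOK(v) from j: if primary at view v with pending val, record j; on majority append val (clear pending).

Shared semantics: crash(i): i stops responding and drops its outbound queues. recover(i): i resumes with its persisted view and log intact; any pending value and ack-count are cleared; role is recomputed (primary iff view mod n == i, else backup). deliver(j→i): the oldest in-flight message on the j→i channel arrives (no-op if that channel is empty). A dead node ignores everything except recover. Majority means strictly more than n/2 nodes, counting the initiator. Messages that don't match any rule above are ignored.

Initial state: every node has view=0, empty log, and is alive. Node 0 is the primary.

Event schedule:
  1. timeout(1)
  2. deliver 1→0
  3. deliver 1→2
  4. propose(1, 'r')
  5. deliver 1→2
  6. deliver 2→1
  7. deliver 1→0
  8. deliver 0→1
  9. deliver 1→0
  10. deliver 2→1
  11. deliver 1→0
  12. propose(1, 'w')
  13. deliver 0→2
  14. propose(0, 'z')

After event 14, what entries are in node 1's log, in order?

after 1 — timeout(1): n1:prim/v1/[-]
after 2 — deliver 1→0: n0:back/v1/[-]
after 3 — deliver 1→2: n2:back/v1/[-]
after 4 — propose(1,'r'): ·
after 5 — deliver 1→2: n2:back/v1/[r]
after 6 — deliver 2→1: n1:prim/v1/[r]
after 7 — deliver 1→0: n0:back/v1/[r]
after 8 — deliver 0→1: ·
after 9 — deliver 1→0: ·
after 10 — deliver 2→1: ·
after 11 — deliver 1→0: ·
after 12 — propose(1,'w'): ·
after 13 — deliver 0→2: ·
after 14 — propose(0,'z'): ·

r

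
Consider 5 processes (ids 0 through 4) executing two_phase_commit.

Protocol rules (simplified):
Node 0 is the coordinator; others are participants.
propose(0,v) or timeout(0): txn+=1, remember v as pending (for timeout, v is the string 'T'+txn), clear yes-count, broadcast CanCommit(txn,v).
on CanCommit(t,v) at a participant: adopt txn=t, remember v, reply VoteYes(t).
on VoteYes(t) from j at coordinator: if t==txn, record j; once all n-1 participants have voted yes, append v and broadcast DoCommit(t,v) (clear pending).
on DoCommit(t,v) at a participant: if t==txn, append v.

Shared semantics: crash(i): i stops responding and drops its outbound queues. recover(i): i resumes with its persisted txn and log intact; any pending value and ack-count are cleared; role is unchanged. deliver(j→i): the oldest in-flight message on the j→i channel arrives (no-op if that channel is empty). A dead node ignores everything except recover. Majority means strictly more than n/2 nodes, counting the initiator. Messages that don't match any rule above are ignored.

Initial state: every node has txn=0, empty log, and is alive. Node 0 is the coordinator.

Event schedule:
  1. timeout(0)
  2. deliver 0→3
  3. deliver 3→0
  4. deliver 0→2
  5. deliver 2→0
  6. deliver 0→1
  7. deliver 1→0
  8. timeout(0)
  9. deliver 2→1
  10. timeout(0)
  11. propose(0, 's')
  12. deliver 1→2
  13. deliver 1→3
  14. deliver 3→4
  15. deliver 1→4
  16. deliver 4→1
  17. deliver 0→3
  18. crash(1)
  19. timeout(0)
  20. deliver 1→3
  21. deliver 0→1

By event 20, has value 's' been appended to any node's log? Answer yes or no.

e1 timeout(0): 0[coor,t=1,-]
e2 deliver 0→3: 3[part,t=1,-]
e3 deliver 3→0: ·
e4 deliver 0→2: 2[part,t=1,-]
e5 deliver 2→0: ·
e6 deliver 0→1: 1[part,t=1,-]
e7 deliver 1→0: ·
e8 timeout(0): 0[coor,t=2,-]
e9 deliver 2→1: ·
e10 timeout(0): 0[coor,t=3,-]
e11 propose(0,'s'): 0[coor,t=4,-]
e12 deliver 1→2: ·
e13 deliver 1→3: ·
e14 deliver 3→4: ·
e15 deliver 1→4: ·
e16 deliver 4→1: ·
e17 deliver 0→3: 3[part,t=2,-]
e18 crash(1): 1[✗part,t=1,-]
e19 timeout(0): 0[coor,t=5,-]
e20 deliver 1→3: ·

no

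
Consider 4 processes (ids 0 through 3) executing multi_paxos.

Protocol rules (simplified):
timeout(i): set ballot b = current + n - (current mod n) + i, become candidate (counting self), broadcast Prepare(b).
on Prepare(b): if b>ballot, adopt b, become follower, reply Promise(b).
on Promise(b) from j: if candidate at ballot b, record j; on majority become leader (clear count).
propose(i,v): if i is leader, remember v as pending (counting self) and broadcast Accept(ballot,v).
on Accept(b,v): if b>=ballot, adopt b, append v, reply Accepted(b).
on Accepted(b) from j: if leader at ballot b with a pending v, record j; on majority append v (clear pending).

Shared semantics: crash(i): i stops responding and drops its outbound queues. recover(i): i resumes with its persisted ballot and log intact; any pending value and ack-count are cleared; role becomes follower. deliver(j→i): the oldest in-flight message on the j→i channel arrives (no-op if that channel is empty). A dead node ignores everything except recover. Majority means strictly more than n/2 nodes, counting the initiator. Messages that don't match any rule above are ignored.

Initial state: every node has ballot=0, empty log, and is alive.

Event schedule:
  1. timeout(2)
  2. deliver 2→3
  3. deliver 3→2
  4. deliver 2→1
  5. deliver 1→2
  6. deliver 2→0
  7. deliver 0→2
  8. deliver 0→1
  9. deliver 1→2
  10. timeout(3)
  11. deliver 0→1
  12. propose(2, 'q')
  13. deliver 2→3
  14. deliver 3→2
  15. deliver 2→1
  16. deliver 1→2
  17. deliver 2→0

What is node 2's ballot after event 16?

11

e1 timeout(2): 2[cand,b=6,-]
e2 deliver 2→3: 3[foll,b=6,-]
e3 deliver 3→2: ·
e4 deliver 2→1: 1[foll,b=6,-]
e5 deliver 1→2: 2[lead,b=6,-]
e6 deliver 2→0: 0[foll,b=6,-]
e7 deliver 0→2: ·
e8 deliver 0→1: ·
e9 deliver 1→2: ·
e10 timeout(3): 3[cand,b=11,-]
e11 deliver 0→1: ·
e12 propose(2,'q'): ·
e13 deliver 2→3: ·
e14 deliver 3→2: 2[foll,b=11,-]
e15 deliver 2→1: 1[foll,b=6,q]
e16 deliver 1→2: ·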